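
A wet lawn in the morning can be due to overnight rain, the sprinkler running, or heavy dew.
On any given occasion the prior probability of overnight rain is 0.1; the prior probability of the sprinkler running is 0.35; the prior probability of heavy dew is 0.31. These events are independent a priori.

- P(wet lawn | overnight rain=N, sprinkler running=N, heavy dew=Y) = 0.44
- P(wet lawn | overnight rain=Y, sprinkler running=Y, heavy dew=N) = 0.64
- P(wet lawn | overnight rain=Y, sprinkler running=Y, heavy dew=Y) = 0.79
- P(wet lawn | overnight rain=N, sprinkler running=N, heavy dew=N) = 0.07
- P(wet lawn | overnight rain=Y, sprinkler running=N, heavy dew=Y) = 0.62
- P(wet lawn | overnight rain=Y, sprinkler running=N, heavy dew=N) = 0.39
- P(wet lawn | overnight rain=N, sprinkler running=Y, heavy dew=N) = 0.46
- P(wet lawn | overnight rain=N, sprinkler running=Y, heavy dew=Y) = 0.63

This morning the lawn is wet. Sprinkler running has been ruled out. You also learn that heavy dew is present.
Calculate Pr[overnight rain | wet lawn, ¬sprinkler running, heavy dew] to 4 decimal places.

Pr[overnight rain | wet lawn, ¬sprinkler running, heavy dew] ≈ 0.1354

Numerator (weight on configurations with overnight rain): 0.62*0.1 = 0.062000
Normalizer over all consistent configurations: 0.44*0.9 + 0.62*0.1 = 0.458000
P(overnight rain | wet lawn, ¬sprinkler running, heavy dew) = 0.062000/0.458000 ≈ 0.1354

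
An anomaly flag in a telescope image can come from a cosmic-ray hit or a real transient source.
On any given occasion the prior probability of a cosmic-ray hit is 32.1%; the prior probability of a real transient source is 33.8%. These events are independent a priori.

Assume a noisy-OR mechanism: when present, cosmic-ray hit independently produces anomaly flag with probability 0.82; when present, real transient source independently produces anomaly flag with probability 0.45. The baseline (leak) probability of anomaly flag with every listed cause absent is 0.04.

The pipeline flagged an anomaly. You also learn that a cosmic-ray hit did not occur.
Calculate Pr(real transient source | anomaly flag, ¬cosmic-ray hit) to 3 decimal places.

Pr(real transient source | anomaly flag, ¬cosmic-ray hit) ≈ 0.858

Under noisy-OR, P(anomaly flag | causes) = 1 − (1−0.04)·∏(1−qᵢ) over the active causes.
Sum P(anomaly flag|·) weighted by the priors over both values of real transient source:
  P(anomaly flag | ¬cosmic-ray hit) = 0.04*0.662 + 0.472*0.338
        = 0.026480 + 0.159536 = 0.186016
Keeping only the real transient source-present terms gives 0.159536, so
  P(real transient source | anomaly flag, ¬cosmic-ray hit) = 0.159536 / 0.186016 ≈ 0.858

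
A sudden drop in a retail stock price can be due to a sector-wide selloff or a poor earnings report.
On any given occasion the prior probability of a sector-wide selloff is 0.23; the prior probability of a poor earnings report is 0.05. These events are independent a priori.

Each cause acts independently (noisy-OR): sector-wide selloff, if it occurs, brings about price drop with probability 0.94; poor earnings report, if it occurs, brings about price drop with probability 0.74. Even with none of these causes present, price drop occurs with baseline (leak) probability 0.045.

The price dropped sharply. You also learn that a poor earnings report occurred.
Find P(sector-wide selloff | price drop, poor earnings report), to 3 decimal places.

Under noisy-OR, P(price drop | causes) = 1 − (1−0.045)·∏(1−qᵢ) over the active causes.
P(price drop | poor earnings report) = 0.7517·0.77 + 0.985102·0.23 = 0.578809 + 0.226573 = 0.805382
The sector-wide selloff-present share is 0.985102·0.23 = 0.226573.
Hence the posterior is 0.226573/0.805382 ≈ 0.281.

P(sector-wide selloff | price drop, poor earnings report) ≈ 0.281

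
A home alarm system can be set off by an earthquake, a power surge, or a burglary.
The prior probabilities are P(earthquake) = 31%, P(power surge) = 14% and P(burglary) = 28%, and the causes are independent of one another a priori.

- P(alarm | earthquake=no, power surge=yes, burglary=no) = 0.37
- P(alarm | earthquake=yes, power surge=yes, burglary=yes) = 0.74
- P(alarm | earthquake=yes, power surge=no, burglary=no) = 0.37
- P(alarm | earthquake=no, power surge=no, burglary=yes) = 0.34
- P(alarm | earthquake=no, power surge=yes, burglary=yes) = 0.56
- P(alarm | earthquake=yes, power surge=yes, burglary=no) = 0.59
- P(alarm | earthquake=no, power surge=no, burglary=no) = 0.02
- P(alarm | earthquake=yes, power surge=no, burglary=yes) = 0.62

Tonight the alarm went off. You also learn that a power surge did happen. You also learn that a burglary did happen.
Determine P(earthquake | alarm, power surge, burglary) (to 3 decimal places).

P(earthquake | alarm, power surge, burglary) ≈ 0.373

P(alarm | power surge, burglary) = 0.56*0.69 + 0.74*0.31 = 0.386400 + 0.229400 = 0.615800
Restricting to configurations with earthquake present: 0.74*0.31 = 0.229400.
P(earthquake | alarm, power surge, burglary) = 0.229400 / 0.615800 ≈ 0.373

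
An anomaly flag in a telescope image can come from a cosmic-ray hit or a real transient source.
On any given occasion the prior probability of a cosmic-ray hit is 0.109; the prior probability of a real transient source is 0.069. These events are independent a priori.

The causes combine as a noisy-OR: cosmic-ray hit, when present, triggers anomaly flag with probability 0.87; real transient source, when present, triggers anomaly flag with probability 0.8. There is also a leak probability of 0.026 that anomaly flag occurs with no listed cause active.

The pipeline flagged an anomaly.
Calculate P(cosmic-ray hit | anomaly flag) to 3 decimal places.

Under noisy-OR, P(anomaly flag | causes) = 1 − (1−0.026)·∏(1−qᵢ) over the active causes.
P(anomaly flag) = 0.026×0.891×0.931 + 0.8052×0.891×0.069 + 0.87338×0.109×0.931 + 0.974676×0.109×0.069 = 0.021568 + 0.049503 + 0.088630 + 0.007331 = 0.167032
The cosmic-ray hit-present share is 0.088630 + 0.007331 = 0.095961.
Hence the posterior is 0.095961/0.167032 ≈ 0.575.

P(cosmic-ray hit | anomaly flag) ≈ 0.575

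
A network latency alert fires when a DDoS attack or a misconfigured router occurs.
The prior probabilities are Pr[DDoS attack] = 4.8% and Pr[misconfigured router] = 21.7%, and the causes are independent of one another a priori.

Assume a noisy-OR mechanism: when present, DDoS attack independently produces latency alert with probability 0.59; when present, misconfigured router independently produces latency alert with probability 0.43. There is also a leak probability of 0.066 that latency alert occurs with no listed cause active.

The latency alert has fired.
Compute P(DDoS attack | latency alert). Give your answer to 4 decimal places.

P(DDoS attack | latency alert) ≈ 0.1769

Under noisy-OR, P(latency alert | causes) = 1 − (1−0.066)·∏(1−qᵢ) over the active causes.
P(latency alert) = 0.066·0.952·0.783 + 0.46762·0.952·0.217 + 0.61706·0.048·0.783 + 0.781724·0.048·0.217 = 0.049197 + 0.096603 + 0.023192 + 0.008142 = 0.177134
Of this, 0.031334 comes from 0.023192 + 0.008142 (the DDoS attack=true cases).
P(DDoS attack | latency alert) = 0.031334 / 0.177134 ≈ 0.1769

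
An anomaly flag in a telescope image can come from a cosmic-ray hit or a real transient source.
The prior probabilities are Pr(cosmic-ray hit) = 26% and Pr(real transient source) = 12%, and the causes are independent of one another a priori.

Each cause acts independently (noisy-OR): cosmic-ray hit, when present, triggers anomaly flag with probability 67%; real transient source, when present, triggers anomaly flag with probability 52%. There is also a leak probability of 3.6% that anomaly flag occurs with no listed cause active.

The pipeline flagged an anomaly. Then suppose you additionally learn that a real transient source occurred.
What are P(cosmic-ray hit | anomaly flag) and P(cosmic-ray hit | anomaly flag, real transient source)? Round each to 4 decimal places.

P(cosmic-ray hit | anomaly flag) ≈ 0.7194; P(cosmic-ray hit | anomaly flag, real transient source) ≈ 0.3565

Under noisy-OR, P(anomaly flag | causes) = 1 − (1−0.036)·∏(1−qᵢ) over the active causes.
By total probability over the 4 (cosmic-ray hit, real transient source) configurations:
  P(anomaly flag) = 0.036·0.74·0.88 + 0.53728·0.74·0.12 + 0.68188·0.26·0.88 + 0.847302·0.26·0.12
        = 0.023443 + 0.047710 + 0.156014 + 0.026436 = 0.253603
Configurations with cosmic-ray hit contribute 0.182450, so
  P(cosmic-ray hit | anomaly flag) = 0.182450 / 0.253603 ≈ 0.7194

Now also conditioning on real transient source=true:
Sum P(anomaly flag|·) weighted by the priors over both values of cosmic-ray hit:
  P(anomaly flag | real transient source) = 0.53728*0.74 + 0.847302*0.26
        = 0.397587 + 0.220299 = 0.617886
The terms with cosmic-ray hit present sum to 0.220299, so
  P(cosmic-ray hit | anomaly flag, real transient source) = 0.220299 / 0.617886 ≈ 0.3565
The drop from 0.7194 to 0.3565 is the explaining-away (discounting) effect.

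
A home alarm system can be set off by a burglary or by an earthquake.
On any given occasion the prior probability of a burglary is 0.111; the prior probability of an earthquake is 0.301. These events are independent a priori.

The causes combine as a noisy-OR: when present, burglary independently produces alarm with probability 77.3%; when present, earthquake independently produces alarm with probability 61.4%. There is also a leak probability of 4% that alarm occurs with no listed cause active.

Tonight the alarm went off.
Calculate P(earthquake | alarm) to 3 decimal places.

P(earthquake | alarm) ≈ 0.699

Under noisy-OR, P(alarm | causes) = 1 − (1−0.04)·∏(1−qᵢ) over the active causes.
P(alarm) = 0.04×0.889×0.699 + 0.62944×0.889×0.301 + 0.78208×0.111×0.699 + 0.915883×0.111×0.301 = 0.024856 + 0.168431 + 0.060681 + 0.030601 = 0.284569
Restricting to configurations with earthquake present: 0.168431 + 0.030601 = 0.199032.
Hence the posterior is 0.199032/0.284569 ≈ 0.699.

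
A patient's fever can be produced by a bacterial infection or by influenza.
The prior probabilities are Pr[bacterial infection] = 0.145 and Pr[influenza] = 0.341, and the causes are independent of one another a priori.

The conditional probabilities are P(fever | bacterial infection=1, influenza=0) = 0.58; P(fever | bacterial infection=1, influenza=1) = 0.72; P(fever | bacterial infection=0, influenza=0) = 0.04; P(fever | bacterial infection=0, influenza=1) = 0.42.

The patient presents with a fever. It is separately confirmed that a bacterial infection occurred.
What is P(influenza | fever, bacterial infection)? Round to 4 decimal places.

For the numerator, keep only influenza=true terms: 0.72*0.341 = 0.245520
The normalizing constant is 0.58*0.659 + 0.72*0.341 = 0.627740
Posterior = 0.245520 / 0.627740 ≈ 0.3911

P(influenza | fever, bacterial infection) ≈ 0.3911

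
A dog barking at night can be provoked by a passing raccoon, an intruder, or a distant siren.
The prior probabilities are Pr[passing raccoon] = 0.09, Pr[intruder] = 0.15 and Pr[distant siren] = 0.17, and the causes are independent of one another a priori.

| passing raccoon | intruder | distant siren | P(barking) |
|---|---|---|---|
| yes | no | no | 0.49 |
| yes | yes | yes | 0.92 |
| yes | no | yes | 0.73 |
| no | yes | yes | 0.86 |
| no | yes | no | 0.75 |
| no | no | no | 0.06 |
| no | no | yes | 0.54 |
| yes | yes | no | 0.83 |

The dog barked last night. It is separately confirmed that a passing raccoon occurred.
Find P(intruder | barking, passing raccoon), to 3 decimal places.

Numerator (weight on configurations with intruder): 0.103335 + 0.023460 = 0.126795
Denominator P(barking | passing raccoon): 0.49×0.85×0.83 + 0.73×0.85×0.17 + 0.83×0.15×0.83 + 0.92×0.15×0.17 = 0.577975
P(intruder | barking, passing raccoon) = 0.126795/0.577975 ≈ 0.219

P(intruder | barking, passing raccoon) ≈ 0.219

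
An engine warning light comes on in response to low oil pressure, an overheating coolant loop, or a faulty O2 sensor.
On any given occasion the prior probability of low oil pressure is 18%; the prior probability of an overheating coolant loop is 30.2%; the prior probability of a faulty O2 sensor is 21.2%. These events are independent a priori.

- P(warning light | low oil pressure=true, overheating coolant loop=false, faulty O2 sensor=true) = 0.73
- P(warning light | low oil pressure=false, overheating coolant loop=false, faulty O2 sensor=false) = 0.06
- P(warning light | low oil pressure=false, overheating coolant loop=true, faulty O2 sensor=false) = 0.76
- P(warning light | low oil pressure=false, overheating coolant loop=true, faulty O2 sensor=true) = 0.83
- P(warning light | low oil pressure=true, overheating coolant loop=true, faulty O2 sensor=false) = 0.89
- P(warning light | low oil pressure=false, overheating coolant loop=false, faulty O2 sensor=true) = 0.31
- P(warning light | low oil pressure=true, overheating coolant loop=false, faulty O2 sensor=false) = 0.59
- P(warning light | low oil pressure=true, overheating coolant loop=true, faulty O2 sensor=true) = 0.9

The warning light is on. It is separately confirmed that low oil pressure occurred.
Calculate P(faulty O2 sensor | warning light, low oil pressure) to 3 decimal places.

Sum P(warning light|·) weighted by the priors over the 4 (overheating coolant loop, faulty O2 sensor) configurations:
  P(warning light | low oil pressure) = 0.59×0.698×0.788 + 0.73×0.698×0.212 + 0.89×0.302×0.788 + 0.9×0.302×0.212
        = 0.324514 + 0.108022 + 0.211799 + 0.057622 = 0.701957
The terms with faulty O2 sensor present sum to 0.165644, so
  P(faulty O2 sensor | warning light, low oil pressure) = 0.165644 / 0.701957 ≈ 0.236

P(faulty O2 sensor | warning light, low oil pressure) ≈ 0.236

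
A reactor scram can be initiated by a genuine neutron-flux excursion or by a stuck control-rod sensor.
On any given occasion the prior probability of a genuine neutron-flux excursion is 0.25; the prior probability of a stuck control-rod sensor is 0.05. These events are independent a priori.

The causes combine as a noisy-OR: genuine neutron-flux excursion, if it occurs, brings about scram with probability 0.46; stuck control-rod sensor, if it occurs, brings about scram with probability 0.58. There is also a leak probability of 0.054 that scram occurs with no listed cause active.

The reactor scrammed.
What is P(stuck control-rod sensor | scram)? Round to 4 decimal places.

Under noisy-OR, P(scram | causes) = 1 − (1−0.054)·∏(1−qᵢ) over the active causes.
Numerator (weight on configurations with stuck control-rod sensor): 0.022601 + 0.009818 = 0.032419
Denominator P(scram): 0.054×0.75×0.95 + 0.60268×0.75×0.05 + 0.48916×0.25×0.95 + 0.785447×0.25×0.05 = 0.187069
Posterior = 0.032419 / 0.187069 ≈ 0.1733

P(stuck control-rod sensor | scram) ≈ 0.1733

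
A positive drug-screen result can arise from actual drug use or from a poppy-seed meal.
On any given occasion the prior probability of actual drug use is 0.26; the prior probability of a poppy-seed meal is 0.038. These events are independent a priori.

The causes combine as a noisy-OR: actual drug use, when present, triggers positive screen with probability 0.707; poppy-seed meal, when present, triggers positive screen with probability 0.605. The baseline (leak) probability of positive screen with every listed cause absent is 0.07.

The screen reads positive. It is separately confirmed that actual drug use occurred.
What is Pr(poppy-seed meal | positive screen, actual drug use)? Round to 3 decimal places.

Pr(poppy-seed meal | positive screen, actual drug use) ≈ 0.046

Under noisy-OR, P(positive screen | causes) = 1 − (1−0.07)·∏(1−qᵢ) over the active causes.
P(positive screen | actual drug use) = 0.72751×0.962 + 0.892366×0.038 = 0.699865 + 0.033910 = 0.733775
Of this, 0.033910 comes from 0.892366×0.038 (the poppy-seed meal=true cases).
P(poppy-seed meal | positive screen, actual drug use) = 0.033910 / 0.733775 ≈ 0.046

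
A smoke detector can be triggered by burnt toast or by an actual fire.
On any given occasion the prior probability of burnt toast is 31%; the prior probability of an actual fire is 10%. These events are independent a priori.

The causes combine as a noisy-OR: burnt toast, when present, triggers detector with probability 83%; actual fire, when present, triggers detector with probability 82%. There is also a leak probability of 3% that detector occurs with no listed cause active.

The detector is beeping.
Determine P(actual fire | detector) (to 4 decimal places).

Under noisy-OR, P(detector | causes) = 1 − (1−0.03)·∏(1−qᵢ) over the active causes.
Sum P(detector|·) weighted by the priors over the 4 (burnt toast, actual fire) configurations:
  P(detector) = 0.03·0.69·0.9 + 0.8254·0.69·0.1 + 0.8351·0.31·0.9 + 0.970318·0.31·0.1
        = 0.018630 + 0.056953 + 0.232993 + 0.030080 = 0.338656
The terms with actual fire present sum to 0.087033, so
  P(actual fire | detector) = 0.087033 / 0.338656 ≈ 0.2570

P(actual fire | detector) ≈ 0.2570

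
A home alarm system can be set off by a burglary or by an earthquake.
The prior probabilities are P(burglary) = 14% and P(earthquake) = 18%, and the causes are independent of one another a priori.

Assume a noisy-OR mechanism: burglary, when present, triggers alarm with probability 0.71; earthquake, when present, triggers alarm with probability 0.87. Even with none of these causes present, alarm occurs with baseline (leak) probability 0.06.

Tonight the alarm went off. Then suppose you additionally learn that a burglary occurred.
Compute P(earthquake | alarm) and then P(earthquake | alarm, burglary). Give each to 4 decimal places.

Under noisy-OR, P(alarm | causes) = 1 − (1−0.06)·∏(1−qᵢ) over the active causes.
Weight on earthquake=true, given the evidence: 0.135883 + 0.024307 = 0.160190
Normalizer over all consistent configurations: 0.06×0.86×0.82 + 0.8778×0.86×0.18 + 0.7274×0.14×0.82 + 0.964562×0.14×0.18 = 0.286008
Posterior = 0.160190 / 0.286008 ≈ 0.5601

With the extra evidence:
P(alarm | burglary) = 0.7274·0.82 + 0.964562·0.18 = 0.596468 + 0.173621 = 0.770089
The earthquake-present share is 0.964562·0.18 = 0.173621.
So P(earthquake | alarm, burglary) = 0.173621/0.770089 ≈ 0.2255.
This is intercausal reasoning (explaining away): once burglary accounts for the alarm, earthquake becomes less likely.

P(earthquake | alarm) ≈ 0.5601; P(earthquake | alarm, burglary) ≈ 0.2255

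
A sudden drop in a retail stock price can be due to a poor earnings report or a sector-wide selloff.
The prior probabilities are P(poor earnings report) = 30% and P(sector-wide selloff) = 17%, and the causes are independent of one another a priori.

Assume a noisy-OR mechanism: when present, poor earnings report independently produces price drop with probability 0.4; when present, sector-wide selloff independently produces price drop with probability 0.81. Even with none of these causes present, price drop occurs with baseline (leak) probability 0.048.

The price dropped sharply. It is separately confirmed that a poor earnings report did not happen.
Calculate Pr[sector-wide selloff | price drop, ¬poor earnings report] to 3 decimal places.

Under noisy-OR, P(price drop | causes) = 1 − (1−0.048)·∏(1−qᵢ) over the active causes.
P(price drop | ¬poor earnings report) = 0.048×0.83 + 0.81912×0.17 = 0.039840 + 0.139250 = 0.179090
Restricting to configurations with sector-wide selloff present: 0.81912×0.17 = 0.139250.
So P(sector-wide selloff | price drop, ¬poor earnings report) = 0.139250/0.179090 ≈ 0.778.

Pr[sector-wide selloff | price drop, ¬poor earnings report] ≈ 0.778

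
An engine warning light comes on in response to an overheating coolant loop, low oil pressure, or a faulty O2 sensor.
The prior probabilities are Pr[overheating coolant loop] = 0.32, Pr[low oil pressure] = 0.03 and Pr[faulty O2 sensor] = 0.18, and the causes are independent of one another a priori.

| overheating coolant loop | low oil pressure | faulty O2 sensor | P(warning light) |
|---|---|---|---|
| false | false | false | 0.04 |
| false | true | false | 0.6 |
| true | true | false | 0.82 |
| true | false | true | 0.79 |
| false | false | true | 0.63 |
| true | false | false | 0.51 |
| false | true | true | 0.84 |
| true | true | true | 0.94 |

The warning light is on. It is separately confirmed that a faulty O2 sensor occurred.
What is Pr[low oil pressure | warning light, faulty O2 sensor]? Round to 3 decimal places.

Weight on low oil pressure=true, given the evidence: 0.017136 + 0.009024 = 0.026160
Normalizer over all consistent configurations: 0.63·0.68·0.97 + 0.84·0.68·0.03 + 0.79·0.32·0.97 + 0.94·0.32·0.03 = 0.686924
P(low oil pressure | warning light, faulty O2 sensor) = 0.026160/0.686924 ≈ 0.038

Pr[low oil pressure | warning light, faulty O2 sensor] ≈ 0.038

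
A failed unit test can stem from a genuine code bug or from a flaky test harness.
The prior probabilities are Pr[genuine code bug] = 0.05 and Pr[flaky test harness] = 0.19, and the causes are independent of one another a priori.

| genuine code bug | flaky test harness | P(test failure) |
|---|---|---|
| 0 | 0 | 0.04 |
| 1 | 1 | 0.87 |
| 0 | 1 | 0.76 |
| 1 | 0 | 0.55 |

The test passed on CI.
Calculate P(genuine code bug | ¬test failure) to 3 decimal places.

P(¬test failure) = 0.96×0.95×0.81 + 0.24×0.95×0.19 + 0.45×0.05×0.81 + 0.13×0.05×0.19 = 0.738720 + 0.043320 + 0.018225 + 0.001235 = 0.801500
Of this, 0.019460 comes from 0.018225 + 0.001235 (the genuine code bug=true cases).
So P(genuine code bug | ¬test failure) = 0.019460/0.801500 ≈ 0.024.

P(genuine code bug | ¬test failure) ≈ 0.024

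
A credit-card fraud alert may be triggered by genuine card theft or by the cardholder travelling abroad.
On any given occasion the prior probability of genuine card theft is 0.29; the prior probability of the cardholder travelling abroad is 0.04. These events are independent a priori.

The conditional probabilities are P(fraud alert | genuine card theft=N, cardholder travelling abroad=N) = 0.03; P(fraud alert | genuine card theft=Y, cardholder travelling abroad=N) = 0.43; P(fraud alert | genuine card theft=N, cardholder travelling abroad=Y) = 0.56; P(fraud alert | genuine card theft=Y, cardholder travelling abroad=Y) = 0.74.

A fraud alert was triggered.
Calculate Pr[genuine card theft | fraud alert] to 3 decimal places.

Pr[genuine card theft | fraud alert] ≈ 0.779

Enumerate the 4 (genuine card theft, cardholder travelling abroad) configurations and weight by the priors:
  P(fraud alert) = 0.03·0.71·0.96 + 0.56·0.71·0.04 + 0.43·0.29·0.96 + 0.74·0.29·0.04
        = 0.020448 + 0.015904 + 0.119712 + 0.008584 = 0.164648
The terms with genuine card theft present sum to 0.128296, so
  P(genuine card theft | fraud alert) = 0.128296 / 0.164648 ≈ 0.779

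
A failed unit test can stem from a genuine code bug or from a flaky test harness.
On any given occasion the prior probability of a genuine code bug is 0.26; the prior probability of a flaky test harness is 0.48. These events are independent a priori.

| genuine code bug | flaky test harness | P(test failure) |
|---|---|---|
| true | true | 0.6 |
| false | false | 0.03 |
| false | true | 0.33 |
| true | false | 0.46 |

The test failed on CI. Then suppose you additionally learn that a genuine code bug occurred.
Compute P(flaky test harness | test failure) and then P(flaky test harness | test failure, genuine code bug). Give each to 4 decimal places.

P(flaky test harness | test failure) ≈ 0.7226; P(flaky test harness | test failure, genuine code bug) ≈ 0.5463

For the numerator, keep only flaky test harness=true terms: 0.117216 + 0.074880 = 0.192096
Denominator P(test failure): 0.03·0.74·0.52 + 0.33·0.74·0.48 + 0.46·0.26·0.52 + 0.6·0.26·0.48 = 0.265832
Posterior = 0.192096 / 0.265832 ≈ 0.7226

With the extra evidence:
For the numerator, keep only flaky test harness=true terms: 0.6*0.48 = 0.288000
Normalizer over all consistent configurations: 0.46*0.52 + 0.6*0.48 = 0.527200
P(flaky test harness | test failure, genuine code bug) = 0.288000/0.527200 ≈ 0.5463
The drop from 0.7226 to 0.5463 is the explaining-away (discounting) effect.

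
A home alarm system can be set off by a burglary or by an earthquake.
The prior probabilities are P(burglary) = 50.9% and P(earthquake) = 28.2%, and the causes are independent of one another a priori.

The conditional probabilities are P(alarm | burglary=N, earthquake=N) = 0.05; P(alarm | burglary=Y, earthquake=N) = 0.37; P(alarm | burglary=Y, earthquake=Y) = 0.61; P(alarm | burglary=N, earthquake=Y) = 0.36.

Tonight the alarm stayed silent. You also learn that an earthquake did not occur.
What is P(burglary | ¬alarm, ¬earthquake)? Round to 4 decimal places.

Enumerate both values of burglary and weight by the priors:
  P(¬alarm | ¬earthquake) = 0.95×0.491 + 0.63×0.509
        = 0.466450 + 0.320670 = 0.787120
Keeping only the burglary-present terms gives 0.320670, so
  P(burglary | ¬alarm, ¬earthquake) = 0.320670 / 0.787120 ≈ 0.4074

P(burglary | ¬alarm, ¬earthquake) ≈ 0.4074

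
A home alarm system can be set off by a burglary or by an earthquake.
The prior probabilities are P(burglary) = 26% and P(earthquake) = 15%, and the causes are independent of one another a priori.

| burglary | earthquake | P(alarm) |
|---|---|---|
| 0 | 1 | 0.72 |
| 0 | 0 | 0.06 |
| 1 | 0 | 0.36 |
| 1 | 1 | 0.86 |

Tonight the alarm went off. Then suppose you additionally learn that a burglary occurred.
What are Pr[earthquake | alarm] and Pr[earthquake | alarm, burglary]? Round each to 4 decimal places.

Pr[earthquake | alarm] ≈ 0.4917; Pr[earthquake | alarm, burglary] ≈ 0.2966

Weight on earthquake=true, given the evidence: 0.079920 + 0.033540 = 0.113460
Normalizer over all consistent configurations: 0.06·0.74·0.85 + 0.72·0.74·0.15 + 0.36·0.26·0.85 + 0.86·0.26·0.15 = 0.230760
P(earthquake | alarm) = 0.113460/0.230760 ≈ 0.4917

Now also conditioning on burglary=true:
Weight on earthquake=true, given the evidence: 0.86×0.15 = 0.129000
The normalizing constant is 0.36×0.85 + 0.86×0.15 = 0.435000
Posterior = 0.129000 / 0.435000 ≈ 0.2966
Conditioning on burglary lowers the posterior on earthquake: the classic explaining-away effect in a common-effect structure.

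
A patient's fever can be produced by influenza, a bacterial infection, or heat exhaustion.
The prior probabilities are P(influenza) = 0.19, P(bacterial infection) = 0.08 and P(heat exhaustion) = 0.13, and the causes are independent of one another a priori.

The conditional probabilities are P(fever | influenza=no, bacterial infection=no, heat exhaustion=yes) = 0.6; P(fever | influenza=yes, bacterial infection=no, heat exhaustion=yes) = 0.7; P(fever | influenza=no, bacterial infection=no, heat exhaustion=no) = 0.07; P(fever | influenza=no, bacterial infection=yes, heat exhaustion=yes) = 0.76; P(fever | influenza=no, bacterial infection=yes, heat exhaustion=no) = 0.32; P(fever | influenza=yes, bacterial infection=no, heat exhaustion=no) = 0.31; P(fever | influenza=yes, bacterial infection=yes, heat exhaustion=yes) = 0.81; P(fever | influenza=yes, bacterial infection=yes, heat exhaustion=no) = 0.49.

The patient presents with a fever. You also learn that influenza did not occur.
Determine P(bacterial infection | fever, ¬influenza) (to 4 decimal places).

By total probability over the 4 (bacterial infection, heat exhaustion) configurations:
  P(fever | ¬influenza) = 0.07·0.92·0.87 + 0.6·0.92·0.13 + 0.32·0.08·0.87 + 0.76·0.08·0.13
        = 0.056028 + 0.071760 + 0.022272 + 0.007904 = 0.157964
The terms with bacterial infection present sum to 0.030176, so
  P(bacterial infection | fever, ¬influenza) = 0.030176 / 0.157964 ≈ 0.1910

P(bacterial infection | fever, ¬influenza) ≈ 0.1910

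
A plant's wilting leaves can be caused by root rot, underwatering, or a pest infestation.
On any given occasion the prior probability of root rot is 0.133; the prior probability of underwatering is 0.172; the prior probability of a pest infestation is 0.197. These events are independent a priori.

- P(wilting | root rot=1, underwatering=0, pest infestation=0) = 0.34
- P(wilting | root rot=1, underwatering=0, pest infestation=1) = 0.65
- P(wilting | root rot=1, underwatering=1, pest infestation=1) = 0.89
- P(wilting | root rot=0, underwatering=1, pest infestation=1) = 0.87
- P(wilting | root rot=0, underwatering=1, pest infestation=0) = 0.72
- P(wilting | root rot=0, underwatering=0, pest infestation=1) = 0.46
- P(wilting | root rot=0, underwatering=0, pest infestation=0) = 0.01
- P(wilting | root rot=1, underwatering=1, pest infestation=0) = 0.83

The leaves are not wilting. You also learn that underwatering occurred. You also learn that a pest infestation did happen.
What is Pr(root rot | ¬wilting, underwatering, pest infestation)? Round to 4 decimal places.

P(¬wilting | underwatering, pest infestation) = 0.13×0.867 + 0.11×0.133 = 0.112710 + 0.014630 = 0.127340
The root rot-present share is 0.11×0.133 = 0.014630.
Hence the posterior is 0.014630/0.127340 ≈ 0.1149.

Pr(root rot | ¬wilting, underwatering, pest infestation) ≈ 0.1149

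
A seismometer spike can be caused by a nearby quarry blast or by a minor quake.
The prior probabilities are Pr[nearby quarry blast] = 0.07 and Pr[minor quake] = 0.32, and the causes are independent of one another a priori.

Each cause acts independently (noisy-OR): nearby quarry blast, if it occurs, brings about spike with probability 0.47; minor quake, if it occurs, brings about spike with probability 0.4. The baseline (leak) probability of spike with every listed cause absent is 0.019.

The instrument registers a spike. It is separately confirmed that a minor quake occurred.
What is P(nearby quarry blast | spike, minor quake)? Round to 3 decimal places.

Under noisy-OR, P(spike | causes) = 1 − (1−0.019)·∏(1−qᵢ) over the active causes.
Numerator (weight on configurations with nearby quarry blast): 0.688042*0.07 = 0.048163
The normalizing constant is 0.4114*0.93 + 0.688042*0.07 = 0.430765
P(nearby quarry blast | spike, minor quake) = 0.048163/0.430765 ≈ 0.112

P(nearby quarry blast | spike, minor quake) ≈ 0.112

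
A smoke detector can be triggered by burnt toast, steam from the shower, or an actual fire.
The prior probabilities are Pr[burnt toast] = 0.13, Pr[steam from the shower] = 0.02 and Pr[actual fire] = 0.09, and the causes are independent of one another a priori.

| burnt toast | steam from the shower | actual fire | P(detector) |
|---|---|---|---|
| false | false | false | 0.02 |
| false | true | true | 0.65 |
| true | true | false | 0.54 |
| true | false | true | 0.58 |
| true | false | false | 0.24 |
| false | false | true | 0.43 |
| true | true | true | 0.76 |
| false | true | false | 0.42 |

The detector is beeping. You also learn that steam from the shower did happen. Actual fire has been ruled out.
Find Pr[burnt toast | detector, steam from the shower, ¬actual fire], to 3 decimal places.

By total probability over both values of burnt toast:
  P(detector | steam from the shower, ¬actual fire) = 0.42*0.87 + 0.54*0.13
        = 0.365400 + 0.070200 = 0.435600
The terms with burnt toast present sum to 0.070200, so
  P(burnt toast | detector, steam from the shower, ¬actual fire) = 0.070200 / 0.435600 ≈ 0.161

Pr[burnt toast | detector, steam from the shower, ¬actual fire] ≈ 0.161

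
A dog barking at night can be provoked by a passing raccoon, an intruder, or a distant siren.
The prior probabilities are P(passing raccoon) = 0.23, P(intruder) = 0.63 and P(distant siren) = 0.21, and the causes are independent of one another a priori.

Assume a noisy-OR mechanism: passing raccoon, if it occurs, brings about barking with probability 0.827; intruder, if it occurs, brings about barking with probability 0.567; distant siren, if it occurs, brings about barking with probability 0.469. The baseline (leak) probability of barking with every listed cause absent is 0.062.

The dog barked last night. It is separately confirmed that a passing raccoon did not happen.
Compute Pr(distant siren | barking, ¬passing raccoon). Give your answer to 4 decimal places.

Pr(distant siren | barking, ¬passing raccoon) ≈ 0.3128

Under noisy-OR, P(barking | causes) = 1 − (1−0.062)·∏(1−qᵢ) over the active causes.
For the numerator, keep only distant siren=true terms: 0.038999 + 0.103767 = 0.142766
Normalizer over all consistent configurations: 0.062*0.37*0.79 + 0.501922*0.37*0.21 + 0.593846*0.63*0.79 + 0.784332*0.63*0.21 = 0.456446
P(distant siren | barking, ¬passing raccoon) = 0.142766/0.456446 ≈ 0.3128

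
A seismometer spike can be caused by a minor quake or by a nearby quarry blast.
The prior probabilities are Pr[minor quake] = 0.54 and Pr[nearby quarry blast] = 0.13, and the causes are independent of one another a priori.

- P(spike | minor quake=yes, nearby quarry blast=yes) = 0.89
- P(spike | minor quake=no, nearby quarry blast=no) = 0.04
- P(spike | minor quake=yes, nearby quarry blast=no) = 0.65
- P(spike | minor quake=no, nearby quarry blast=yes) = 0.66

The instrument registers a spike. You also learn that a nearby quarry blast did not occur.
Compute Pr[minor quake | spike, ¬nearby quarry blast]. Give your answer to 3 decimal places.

By total probability over both values of minor quake:
  P(spike | ¬nearby quarry blast) = 0.04·0.46 + 0.65·0.54
        = 0.018400 + 0.351000 = 0.369400
Keeping only the minor quake-present terms gives 0.351000, so
  P(minor quake | spike, ¬nearby quarry blast) = 0.351000 / 0.369400 ≈ 0.950

Pr[minor quake | spike, ¬nearby quarry blast] ≈ 0.950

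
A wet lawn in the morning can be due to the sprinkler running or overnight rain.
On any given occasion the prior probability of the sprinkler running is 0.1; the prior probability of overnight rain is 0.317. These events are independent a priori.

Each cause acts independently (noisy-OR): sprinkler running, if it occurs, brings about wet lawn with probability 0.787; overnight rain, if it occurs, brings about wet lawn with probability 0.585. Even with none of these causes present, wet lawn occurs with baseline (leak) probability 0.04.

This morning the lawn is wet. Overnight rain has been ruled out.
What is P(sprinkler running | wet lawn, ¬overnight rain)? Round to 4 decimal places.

P(sprinkler running | wet lawn, ¬overnight rain) ≈ 0.6885

Under noisy-OR, P(wet lawn | causes) = 1 − (1−0.04)·∏(1−qᵢ) over the active causes.
Sum P(wet lawn|·) weighted by the priors over both values of sprinkler running:
  P(wet lawn | ¬overnight rain) = 0.04×0.9 + 0.79552×0.1
        = 0.036000 + 0.079552 = 0.115552
The terms with sprinkler running present sum to 0.079552, so
  P(sprinkler running | wet lawn, ¬overnight rain) = 0.079552 / 0.115552 ≈ 0.6885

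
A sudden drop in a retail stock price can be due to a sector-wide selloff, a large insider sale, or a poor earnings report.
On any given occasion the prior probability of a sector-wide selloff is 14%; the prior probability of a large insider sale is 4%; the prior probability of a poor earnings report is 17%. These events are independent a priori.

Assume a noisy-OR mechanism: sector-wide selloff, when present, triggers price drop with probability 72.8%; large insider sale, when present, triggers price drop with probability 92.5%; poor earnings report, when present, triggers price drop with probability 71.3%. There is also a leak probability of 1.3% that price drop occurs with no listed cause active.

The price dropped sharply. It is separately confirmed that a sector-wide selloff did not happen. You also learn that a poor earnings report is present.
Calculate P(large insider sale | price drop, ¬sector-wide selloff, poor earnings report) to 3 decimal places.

Under noisy-OR, P(price drop | causes) = 1 − (1−0.013)·∏(1−qᵢ) over the active causes.
P(price drop | ¬sector-wide selloff, poor earnings report) = 0.716731·0.96 + 0.978755·0.04 = 0.688062 + 0.039150 = 0.727212
Restricting to configurations with large insider sale present: 0.978755·0.04 = 0.039150.
P(large insider sale | price drop, ¬sector-wide selloff, poor earnings report) = 0.039150 / 0.727212 ≈ 0.054

P(large insider sale | price drop, ¬sector-wide selloff, poor earnings report) ≈ 0.054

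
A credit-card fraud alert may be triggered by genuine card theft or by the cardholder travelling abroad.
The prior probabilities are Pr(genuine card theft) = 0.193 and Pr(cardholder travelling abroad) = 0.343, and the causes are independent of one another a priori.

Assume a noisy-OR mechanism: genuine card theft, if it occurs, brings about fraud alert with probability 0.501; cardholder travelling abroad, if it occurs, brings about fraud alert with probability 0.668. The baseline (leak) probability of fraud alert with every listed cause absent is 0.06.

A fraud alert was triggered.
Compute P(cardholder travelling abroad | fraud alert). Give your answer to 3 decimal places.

Under noisy-OR, P(fraud alert | causes) = 1 − (1−0.06)·∏(1−qᵢ) over the active causes.
Numerator (weight on configurations with cardholder travelling abroad): 0.190417 + 0.055890 = 0.246307
Denominator P(fraud alert): 0.06*0.807*0.657 + 0.68792*0.807*0.343 + 0.53094*0.193*0.657 + 0.844272*0.193*0.343 = 0.345443
P(cardholder travelling abroad | fraud alert) = 0.246307/0.345443 ≈ 0.713

P(cardholder travelling abroad | fraud alert) ≈ 0.713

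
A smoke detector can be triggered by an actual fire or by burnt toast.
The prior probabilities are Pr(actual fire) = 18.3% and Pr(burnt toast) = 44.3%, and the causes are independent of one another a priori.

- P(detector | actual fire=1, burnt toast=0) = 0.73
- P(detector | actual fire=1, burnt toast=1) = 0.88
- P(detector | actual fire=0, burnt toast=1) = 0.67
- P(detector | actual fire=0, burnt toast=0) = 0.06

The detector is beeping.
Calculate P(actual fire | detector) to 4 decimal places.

P(actual fire | detector) ≈ 0.3507

P(detector) = 0.06·0.817·0.557 + 0.67·0.817·0.443 + 0.73·0.183·0.557 + 0.88·0.183·0.443 = 0.027304 + 0.242494 + 0.074410 + 0.071341 = 0.415549
The actual fire-present share is 0.074410 + 0.071341 = 0.145751.
So P(actual fire | detector) = 0.145751/0.415549 ≈ 0.3507.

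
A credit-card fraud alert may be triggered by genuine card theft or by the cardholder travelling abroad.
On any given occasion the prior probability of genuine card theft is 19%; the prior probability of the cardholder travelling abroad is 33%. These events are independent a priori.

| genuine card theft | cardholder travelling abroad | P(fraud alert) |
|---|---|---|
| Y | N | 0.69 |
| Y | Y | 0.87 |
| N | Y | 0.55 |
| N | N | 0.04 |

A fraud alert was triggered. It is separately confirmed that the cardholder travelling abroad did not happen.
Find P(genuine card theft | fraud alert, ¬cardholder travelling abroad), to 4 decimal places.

Enumerate both values of genuine card theft and weight by the priors:
  P(fraud alert | ¬cardholder travelling abroad) = 0.04×0.81 + 0.69×0.19
        = 0.032400 + 0.131100 = 0.163500
Configurations with genuine card theft contribute 0.131100, so
  P(genuine card theft | fraud alert, ¬cardholder travelling abroad) = 0.131100 / 0.163500 ≈ 0.8018

P(genuine card theft | fraud alert, ¬cardholder travelling abroad) ≈ 0.8018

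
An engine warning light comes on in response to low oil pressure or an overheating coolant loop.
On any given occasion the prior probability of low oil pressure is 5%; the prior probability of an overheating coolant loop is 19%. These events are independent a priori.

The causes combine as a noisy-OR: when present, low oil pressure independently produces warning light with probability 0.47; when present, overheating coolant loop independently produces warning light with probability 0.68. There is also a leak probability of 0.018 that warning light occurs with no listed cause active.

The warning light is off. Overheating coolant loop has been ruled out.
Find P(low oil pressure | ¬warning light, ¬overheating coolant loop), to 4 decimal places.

Under noisy-OR, P(warning light | causes) = 1 − (1−0.018)·∏(1−qᵢ) over the active causes.
P(¬warning light | ¬overheating coolant loop) = 0.982×0.95 + 0.52046×0.05 = 0.932900 + 0.026023 = 0.958923
Restricting to configurations with low oil pressure present: 0.52046×0.05 = 0.026023.
So P(low oil pressure | ¬warning light, ¬overheating coolant loop) = 0.026023/0.958923 ≈ 0.0271.

P(low oil pressure | ¬warning light, ¬overheating coolant loop) ≈ 0.0271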